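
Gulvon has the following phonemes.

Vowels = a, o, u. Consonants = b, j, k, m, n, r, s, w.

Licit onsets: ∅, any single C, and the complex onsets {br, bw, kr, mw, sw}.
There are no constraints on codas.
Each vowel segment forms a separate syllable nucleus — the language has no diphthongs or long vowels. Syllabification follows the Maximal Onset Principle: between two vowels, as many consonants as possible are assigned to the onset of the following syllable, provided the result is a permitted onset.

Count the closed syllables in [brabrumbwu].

Nuclei (vowels): a, u, u → 3 syllables.
Between /a/ (V1) and /u/ (V2): /br/ — entire cluster is a permitted onset → onset /br/, coda ∅.
Between /u/ (V2) and /u/ (V3): /mbw/ splits as /m/ + /bw/ (/bw/ is the longest suffix that is a licit onset).
So the parse is bra.brum.bwu.
Classifying each syllable: /bra/ (open), /brum/ (closed), /bwu/ (open).
Closed syllables: 1.

1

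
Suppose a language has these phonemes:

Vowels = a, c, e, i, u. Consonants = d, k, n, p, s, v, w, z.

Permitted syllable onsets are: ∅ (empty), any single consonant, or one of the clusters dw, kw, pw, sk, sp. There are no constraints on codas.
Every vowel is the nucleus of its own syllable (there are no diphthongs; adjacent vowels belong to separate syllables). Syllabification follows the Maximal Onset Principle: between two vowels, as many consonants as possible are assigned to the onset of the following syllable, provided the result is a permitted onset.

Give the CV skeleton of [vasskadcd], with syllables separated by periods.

The vowels are a, a, c — 3 nuclei, so 3 syllables.
Between /a/ (V1) and /a/ (V2): /ssk/; trying suffixes from longest down, /sk/ is the first permitted one, so coda /s/ | onset /sk/.
Between /a/ (V2) and /c/ (V3): /d/ is a single consonant, so it becomes the next onset.
Syllabification: vas.ska.dcd.
Mapping each syllable to C/V: /vas/ → CVC, /ska/ → CCV, /dcd/ → CVC.

CVC.CCV.CVC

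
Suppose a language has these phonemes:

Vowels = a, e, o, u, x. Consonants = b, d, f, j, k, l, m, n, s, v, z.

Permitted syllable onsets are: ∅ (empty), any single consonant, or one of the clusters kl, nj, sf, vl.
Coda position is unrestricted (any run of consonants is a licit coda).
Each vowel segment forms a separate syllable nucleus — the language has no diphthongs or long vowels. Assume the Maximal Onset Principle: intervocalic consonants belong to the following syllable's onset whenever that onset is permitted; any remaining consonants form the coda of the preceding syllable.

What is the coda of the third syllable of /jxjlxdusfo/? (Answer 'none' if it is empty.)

none

The vowels are x, x, u, o — 4 nuclei, so 4 syllables.
/x…x/ gap (V1→V2): /jl/; trying suffixes from longest down, /l/ is the first permitted one, so coda /j/ | onset /l/.
/x…u/ gap (V2→V3): /d/ → onset of the next syllable (single consonants are always licit onsets).
/u…o/ gap (V3→V4): /sf/ is a licit onset in full, so it all attaches to the next syllable.
Putting it together: jxj.lx.du.sfo.
Syllable 3 is /du/: onset /d/, nucleus /u/, coda ∅.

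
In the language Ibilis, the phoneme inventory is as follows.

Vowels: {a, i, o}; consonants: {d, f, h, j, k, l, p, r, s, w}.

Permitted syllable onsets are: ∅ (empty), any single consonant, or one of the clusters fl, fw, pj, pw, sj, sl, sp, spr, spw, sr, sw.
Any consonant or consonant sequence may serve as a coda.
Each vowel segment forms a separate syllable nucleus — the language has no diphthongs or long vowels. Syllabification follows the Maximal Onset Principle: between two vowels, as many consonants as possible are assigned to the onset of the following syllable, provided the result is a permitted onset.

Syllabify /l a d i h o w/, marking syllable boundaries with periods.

Nuclei (vowels): a, i, o → 3 syllables.
V1 /a/ – V2 /i/: just /d/ — single C goes to the following onset.
V2 /i/ – V3 /o/: just /h/ — single C goes to the following onset.

la.di.how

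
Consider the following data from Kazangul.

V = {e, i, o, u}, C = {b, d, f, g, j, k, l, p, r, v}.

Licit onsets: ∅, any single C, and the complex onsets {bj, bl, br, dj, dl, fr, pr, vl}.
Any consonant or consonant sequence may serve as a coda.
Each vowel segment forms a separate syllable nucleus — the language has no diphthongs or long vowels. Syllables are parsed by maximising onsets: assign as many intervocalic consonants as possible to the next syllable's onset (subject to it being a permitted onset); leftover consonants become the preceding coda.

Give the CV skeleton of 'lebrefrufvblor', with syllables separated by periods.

CV.CCV.CCVCC.CCVC

Nuclei (vowels): e, e, u, o → 4 syllables.
/e…e/ gap (V1→V2): /br/ — entire cluster is a permitted onset → onset /br/, coda ∅.
/e…u/ gap (V2→V3): cluster /fr/ — /fr/ is itself a permitted onset, so the whole cluster goes right; preceding coda = ∅.
/u…o/ gap (V3→V4): /fvbl/ splits as /fv/ + /bl/ (/bl/ is the longest suffix that is a licit onset).
Putting it together: le.bre.frufv.blor.
Mapping each syllable to C/V: /le/ → CV, /bre/ → CCV, /frufv/ → CCVCC, /blor/ → CCVC.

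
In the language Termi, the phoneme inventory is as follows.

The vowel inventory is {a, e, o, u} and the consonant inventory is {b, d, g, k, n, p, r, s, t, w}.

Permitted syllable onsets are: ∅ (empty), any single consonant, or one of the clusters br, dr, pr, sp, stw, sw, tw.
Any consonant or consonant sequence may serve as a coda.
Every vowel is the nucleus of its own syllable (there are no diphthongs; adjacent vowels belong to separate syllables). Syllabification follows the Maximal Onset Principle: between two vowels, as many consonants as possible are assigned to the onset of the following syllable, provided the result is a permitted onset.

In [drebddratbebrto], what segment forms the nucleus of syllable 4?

o

Nuclei (vowels): e, a, e, o → 4 syllables.
The fourth nucleus (vowel 4 from the left) is /o/.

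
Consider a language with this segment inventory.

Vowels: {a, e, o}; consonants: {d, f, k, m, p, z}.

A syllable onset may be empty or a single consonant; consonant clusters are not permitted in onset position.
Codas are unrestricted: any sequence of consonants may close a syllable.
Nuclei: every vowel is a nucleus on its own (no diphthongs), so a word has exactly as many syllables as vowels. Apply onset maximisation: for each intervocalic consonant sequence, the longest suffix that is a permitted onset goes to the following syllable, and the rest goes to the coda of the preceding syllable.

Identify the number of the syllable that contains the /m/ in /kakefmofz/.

3

The vowels are a, e, o — 3 nuclei, so 3 syllables.
/a…e/ gap (V1→V2): /k/ → onset of the next syllable (single consonants are always licit onsets).
/e…o/ gap (V2→V3): cluster /fm/ — the longest permitted-onset suffix is /m/; onset = /m/, preceding coda = /f/.
Putting it together: ka.kef.mofz.
The /m/ is in the onset of syllable 3 (/mofz/).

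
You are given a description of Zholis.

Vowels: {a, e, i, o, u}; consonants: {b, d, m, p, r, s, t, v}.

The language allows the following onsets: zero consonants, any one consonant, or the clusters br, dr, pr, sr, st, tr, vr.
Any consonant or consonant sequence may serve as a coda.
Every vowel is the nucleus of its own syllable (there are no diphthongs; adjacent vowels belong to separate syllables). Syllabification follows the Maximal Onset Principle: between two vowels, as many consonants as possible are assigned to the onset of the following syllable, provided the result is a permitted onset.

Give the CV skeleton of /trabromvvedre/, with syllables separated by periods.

CCV.CCVCC.CV.CCV

The vowels are a, o, e, e — 4 nuclei, so 4 syllables.
Between /a/ (V1) and /o/ (V2): /br/ is a licit onset in full, so it all attaches to the next syllable.
Between /o/ (V2) and /e/ (V3): cluster /mvv/ — the longest permitted-onset suffix is /v/; onset = /v/, preceding coda = /mv/.
Between /e/ (V3) and /e/ (V4): /dr/ — entire cluster is a permitted onset → onset /dr/, coda ∅.
Putting it together: tra.bromv.ve.dre.
Mapping each syllable to C/V: /tra/ → CCV, /bromv/ → CCVCC, /ve/ → CV, /dre/ → CCV.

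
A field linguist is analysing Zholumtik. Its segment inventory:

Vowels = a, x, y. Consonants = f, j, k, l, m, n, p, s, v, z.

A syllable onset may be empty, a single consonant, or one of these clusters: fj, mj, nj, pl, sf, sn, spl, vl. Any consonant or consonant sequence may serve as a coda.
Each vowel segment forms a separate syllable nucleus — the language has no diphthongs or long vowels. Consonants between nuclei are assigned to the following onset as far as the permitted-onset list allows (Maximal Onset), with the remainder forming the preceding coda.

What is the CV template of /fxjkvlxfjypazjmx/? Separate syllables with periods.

CVCC.CCV.CCV.CVCC.CV

Vowels present: x, x, y, a, x; each is a nucleus, giving 5 syllables.
/x…x/ gap (V1→V2): cluster /jkvl/ — the longest permitted-onset suffix is /vl/; onset = /vl/, preceding coda = /jk/.
/x…y/ gap (V2→V3): /fj/ is a licit onset in full, so it all attaches to the next syllable.
/y…a/ gap (V3→V4): /p/ → onset of the next syllable (single consonants are always licit onsets).
/a…x/ gap (V4→V5): /zjm/ splits as /zj/ + /m/ (/m/ is the longest suffix that is a licit onset).
So the parse is fxjk.vlx.fjy.pazj.mx.
Mapping each syllable to C/V: /fxjk/ → CVCC, /vlx/ → CCV, /fjy/ → CCV, /pazj/ → CVCC, /mx/ → CV.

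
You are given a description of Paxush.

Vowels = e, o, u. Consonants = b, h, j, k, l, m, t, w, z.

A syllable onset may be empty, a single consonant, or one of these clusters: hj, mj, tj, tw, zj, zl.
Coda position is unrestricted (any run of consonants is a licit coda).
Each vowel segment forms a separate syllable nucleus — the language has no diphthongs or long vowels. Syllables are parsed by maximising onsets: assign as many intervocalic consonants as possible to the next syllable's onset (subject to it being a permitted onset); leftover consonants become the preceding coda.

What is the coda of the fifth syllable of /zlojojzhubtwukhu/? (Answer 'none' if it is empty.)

Vowels present: o, o, u, u, u; each is a nucleus, giving 5 syllables.
V1 /o/ – V2 /o/: just /j/ — single C goes to the following onset.
V2 /o/ – V3 /u/: /jzh/ splits as /jz/ + /h/ (/h/ is the longest suffix that is a licit onset).
V3 /u/ – V4 /u/: /btw/ — longest licit onset from the right is /tw/, leaving /b/ as coda.
V4 /u/ – V5 /u/: /kh/ — longest licit onset from the right is /h/, leaving /k/ as coda.
Syllabification: zlo.jojz.hub.twuk.hu.
Syllable 5 is /hu/: onset /h/, nucleus /u/, coda ∅.

none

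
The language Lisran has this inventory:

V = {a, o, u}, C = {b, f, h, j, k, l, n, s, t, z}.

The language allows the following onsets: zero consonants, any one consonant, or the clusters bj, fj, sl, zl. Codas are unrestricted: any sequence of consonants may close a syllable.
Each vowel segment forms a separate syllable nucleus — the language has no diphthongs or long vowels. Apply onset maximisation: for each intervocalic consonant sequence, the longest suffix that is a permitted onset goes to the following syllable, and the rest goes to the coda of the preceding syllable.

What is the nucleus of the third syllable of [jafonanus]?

Nuclei (vowels): a, o, a, u → 4 syllables.
The third nucleus (vowel 3 from the left) is /a/.

a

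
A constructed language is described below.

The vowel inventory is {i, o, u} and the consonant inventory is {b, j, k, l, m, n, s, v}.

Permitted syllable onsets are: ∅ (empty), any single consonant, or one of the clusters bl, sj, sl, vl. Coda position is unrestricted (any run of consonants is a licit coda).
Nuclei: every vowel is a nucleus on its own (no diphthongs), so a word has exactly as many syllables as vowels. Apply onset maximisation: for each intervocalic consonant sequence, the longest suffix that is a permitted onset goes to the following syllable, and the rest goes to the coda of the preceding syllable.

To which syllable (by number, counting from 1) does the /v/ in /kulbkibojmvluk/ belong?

Vowels present: u, i, o, u; each is a nucleus, giving 4 syllables.
V1 /u/ – V2 /i/: /lbk/; trying suffixes from longest down, /k/ is the first permitted one, so coda /lb/ | onset /k/.
V2 /i/ – V3 /o/: just /b/ — single C goes to the following onset.
V3 /o/ – V4 /u/: cluster /jmvl/ — the longest permitted-onset suffix is /vl/; onset = /vl/, preceding coda = /jm/.
So the parse is kulb.ki.bojm.vluk.
The /v/ is in the onset of syllable 4 (/vluk/).

4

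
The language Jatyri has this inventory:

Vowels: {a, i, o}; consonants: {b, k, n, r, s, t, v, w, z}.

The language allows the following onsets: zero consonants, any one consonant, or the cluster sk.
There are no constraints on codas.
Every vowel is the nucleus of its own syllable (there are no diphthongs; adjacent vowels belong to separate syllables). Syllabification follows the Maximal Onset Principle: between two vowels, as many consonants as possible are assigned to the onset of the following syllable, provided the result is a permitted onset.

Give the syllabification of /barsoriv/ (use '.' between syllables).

bar.so.riv

The vowels are a, o, i — 3 nuclei, so 3 syllables.
V1 /a/ – V2 /o/: /rs/; trying suffixes from longest down, /s/ is the first permitted one, so coda /r/ | onset /s/.
V2 /o/ – V3 /i/: /r/ → onset of the next syllable (single consonants are always licit onsets).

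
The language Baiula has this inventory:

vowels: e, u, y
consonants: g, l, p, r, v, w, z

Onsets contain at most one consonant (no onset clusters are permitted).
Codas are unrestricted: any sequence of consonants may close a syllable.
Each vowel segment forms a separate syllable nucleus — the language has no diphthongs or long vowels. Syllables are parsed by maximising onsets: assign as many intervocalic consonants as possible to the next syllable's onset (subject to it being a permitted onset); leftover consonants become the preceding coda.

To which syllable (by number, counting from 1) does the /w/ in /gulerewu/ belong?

The vowels are u, e, e, u — 4 nuclei, so 4 syllables.
Between /u/ (V1) and /e/ (V2): /l/ is a single consonant, so it becomes the next onset.
Between /e/ (V2) and /e/ (V3): /r/ is a single consonant, so it becomes the next onset.
Between /e/ (V3) and /u/ (V4): /w/ → onset of the next syllable (single consonants are always licit onsets).
Result: gu.le.re.wu.
The /w/ is in the onset of syllable 4 (/wu/).

4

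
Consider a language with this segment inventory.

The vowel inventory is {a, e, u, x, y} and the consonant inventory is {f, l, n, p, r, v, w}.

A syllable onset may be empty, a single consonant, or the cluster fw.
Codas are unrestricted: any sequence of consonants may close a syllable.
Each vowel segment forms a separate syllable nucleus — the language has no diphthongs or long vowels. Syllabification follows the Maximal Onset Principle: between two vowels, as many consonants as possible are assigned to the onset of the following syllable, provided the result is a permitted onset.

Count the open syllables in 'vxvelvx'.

Vowels present: x, e, x; each is a nucleus, giving 3 syllables.
/x…e/ gap (V1→V2): just /v/ — single C goes to the following onset.
/e…x/ gap (V2→V3): /lv/; trying suffixes from longest down, /v/ is the first permitted one, so coda /l/ | onset /v/.
So the parse is vx.vel.vx.
Classifying each syllable: /vx/ (open), /vel/ (closed), /vx/ (open).
Open syllables: 2.

2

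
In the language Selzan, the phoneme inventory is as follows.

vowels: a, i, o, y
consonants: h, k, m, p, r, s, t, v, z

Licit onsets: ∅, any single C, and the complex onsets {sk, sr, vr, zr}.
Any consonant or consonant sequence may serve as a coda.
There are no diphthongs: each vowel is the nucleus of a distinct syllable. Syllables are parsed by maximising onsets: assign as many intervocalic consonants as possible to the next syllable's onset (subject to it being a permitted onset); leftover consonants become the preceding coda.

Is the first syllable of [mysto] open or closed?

The vowels are y, o — 2 nuclei, so 2 syllables.
σ1/σ2 boundary: /st/ — longest licit onset from the right is /t/, leaving /s/ as coda.
Syllabification: mys.to.
Syllable 1 is /mys/ with coda /s/, so it is closed.

closed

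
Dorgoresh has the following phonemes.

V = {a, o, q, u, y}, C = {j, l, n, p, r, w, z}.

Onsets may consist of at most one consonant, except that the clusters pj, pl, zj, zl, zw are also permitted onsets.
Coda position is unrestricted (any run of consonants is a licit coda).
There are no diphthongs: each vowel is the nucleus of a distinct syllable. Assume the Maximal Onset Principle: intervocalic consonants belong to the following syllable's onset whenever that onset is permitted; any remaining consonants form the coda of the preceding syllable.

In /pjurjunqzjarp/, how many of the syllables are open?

Nuclei (vowels): u, u, q, a → 4 syllables.
V1 /u/ – V2 /u/: cluster /rj/ — the longest permitted-onset suffix is /j/; onset = /j/, preceding coda = /r/.
V2 /u/ – V3 /q/: /n/ is a single consonant, so it becomes the next onset.
V3 /q/ – V4 /a/: cluster /zj/ — /zj/ is itself a permitted onset, so the whole cluster goes right; preceding coda = ∅.
Syllabification: pjur.ju.nq.zjarp.
Classifying each syllable: /pjur/ (closed), /ju/ (open), /nq/ (open), /zjarp/ (closed).
Open syllables: 2.

2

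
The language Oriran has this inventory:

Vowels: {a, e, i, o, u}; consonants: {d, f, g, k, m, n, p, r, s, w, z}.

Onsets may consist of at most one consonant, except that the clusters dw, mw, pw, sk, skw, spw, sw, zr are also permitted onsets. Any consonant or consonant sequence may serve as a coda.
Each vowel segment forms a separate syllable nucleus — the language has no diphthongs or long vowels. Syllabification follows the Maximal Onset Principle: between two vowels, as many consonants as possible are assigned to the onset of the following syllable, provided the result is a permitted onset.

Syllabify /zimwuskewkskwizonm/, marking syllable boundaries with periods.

zi.mwu.skewk.skwi.zonm

Vowels present: i, u, e, i, o; each is a nucleus, giving 5 syllables.
/i…u/ gap (V1→V2): /mw/ — entire cluster is a permitted onset → onset /mw/, coda ∅.
/u…e/ gap (V2→V3): /sk/ — entire cluster is a permitted onset → onset /sk/, coda ∅.
/e…i/ gap (V3→V4): /wkskw/ splits as /wk/ + /skw/ (/skw/ is the longest suffix that is a licit onset).
/i…o/ gap (V4→V5): /z/ is a single consonant, so it becomes the next onset.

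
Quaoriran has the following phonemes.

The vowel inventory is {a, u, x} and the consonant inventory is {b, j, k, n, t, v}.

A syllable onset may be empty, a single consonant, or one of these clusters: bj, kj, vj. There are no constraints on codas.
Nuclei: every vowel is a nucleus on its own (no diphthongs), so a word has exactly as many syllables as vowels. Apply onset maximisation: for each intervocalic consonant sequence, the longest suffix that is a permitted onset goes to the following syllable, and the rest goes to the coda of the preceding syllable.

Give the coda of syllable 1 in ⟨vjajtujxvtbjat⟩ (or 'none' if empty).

j

The vowels are a, u, x, a — 4 nuclei, so 4 syllables.
V1 /a/ – V2 /u/: cluster /jt/ — the longest permitted-onset suffix is /t/; onset = /t/, preceding coda = /j/.
V2 /u/ – V3 /x/: /j/ is a single consonant, so it becomes the next onset.
V3 /x/ – V4 /a/: /vtbj/ — longest licit onset from the right is /bj/, leaving /vt/ as coda.
Syllabification: vjaj.tu.jxvt.bjat.
Syllable 1 is /vjaj/: onset /vj/, nucleus /a/, coda /j/.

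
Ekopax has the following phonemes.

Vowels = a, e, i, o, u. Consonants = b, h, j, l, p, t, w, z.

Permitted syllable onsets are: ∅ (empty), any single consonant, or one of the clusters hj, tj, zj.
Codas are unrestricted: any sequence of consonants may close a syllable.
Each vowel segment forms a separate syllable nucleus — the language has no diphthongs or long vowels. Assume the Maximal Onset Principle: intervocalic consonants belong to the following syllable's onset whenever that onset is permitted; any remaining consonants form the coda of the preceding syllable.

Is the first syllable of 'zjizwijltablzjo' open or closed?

closed

Vowels present: i, i, a, o; each is a nucleus, giving 4 syllables.
V1 /i/ – V2 /i/: /zw/; trying suffixes from longest down, /w/ is the first permitted one, so coda /z/ | onset /w/.
V2 /i/ – V3 /a/: /jlt/ — longest licit onset from the right is /t/, leaving /jl/ as coda.
V3 /a/ – V4 /o/: cluster /blzj/ — the longest permitted-onset suffix is /zj/; onset = /zj/, preceding coda = /bl/.
Putting it together: zjiz.wijl.tabl.zjo.
Syllable 1 is /zjiz/ with coda /z/, so it is closed.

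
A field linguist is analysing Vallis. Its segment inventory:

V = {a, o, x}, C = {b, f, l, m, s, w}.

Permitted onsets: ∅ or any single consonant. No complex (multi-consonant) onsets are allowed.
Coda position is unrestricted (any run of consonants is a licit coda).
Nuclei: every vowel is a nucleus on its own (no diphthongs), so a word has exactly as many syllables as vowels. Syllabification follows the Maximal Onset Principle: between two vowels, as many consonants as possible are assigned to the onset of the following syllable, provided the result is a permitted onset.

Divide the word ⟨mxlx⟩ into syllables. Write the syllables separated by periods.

mx.lx

Nuclei (vowels): x, x → 2 syllables.
Between /x/ (V1) and /x/ (V2): /l/ is a single consonant, so it becomes the next onset.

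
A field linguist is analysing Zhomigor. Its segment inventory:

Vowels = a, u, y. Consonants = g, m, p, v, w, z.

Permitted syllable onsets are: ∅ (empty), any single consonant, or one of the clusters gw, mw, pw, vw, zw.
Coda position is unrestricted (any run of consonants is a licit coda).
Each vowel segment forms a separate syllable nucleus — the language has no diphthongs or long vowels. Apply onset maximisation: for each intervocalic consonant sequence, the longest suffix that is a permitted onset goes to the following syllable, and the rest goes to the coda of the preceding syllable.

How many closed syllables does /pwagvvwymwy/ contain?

Vowels present: a, y, y; each is a nucleus, giving 3 syllables.
Between /a/ (V1) and /y/ (V2): /gvvw/; trying suffixes from longest down, /vw/ is the first permitted one, so coda /gv/ | onset /vw/.
Between /y/ (V2) and /y/ (V3): /mw/ is a licit onset in full, so it all attaches to the next syllable.
So the parse is pwagv.vwy.mwy.
Classifying each syllable: /pwagv/ (closed), /vwy/ (open), /mwy/ (open).
Closed syllables: 1.

1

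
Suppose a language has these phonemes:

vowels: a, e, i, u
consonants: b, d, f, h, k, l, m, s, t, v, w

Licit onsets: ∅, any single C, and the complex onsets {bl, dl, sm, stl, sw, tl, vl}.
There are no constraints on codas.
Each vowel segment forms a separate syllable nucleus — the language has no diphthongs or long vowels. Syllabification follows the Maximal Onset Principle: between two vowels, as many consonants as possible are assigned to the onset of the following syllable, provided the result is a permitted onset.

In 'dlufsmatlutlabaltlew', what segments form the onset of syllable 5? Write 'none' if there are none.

b

The vowels are u, a, u, a, a, e — 6 nuclei, so 6 syllables.
σ1/σ2 boundary: cluster /fsm/ — the longest permitted-onset suffix is /sm/; onset = /sm/, preceding coda = /f/.
σ2/σ3 boundary: /tl/ — entire cluster is a permitted onset → onset /tl/, coda ∅.
σ3/σ4 boundary: cluster /tl/ — /tl/ is itself a permitted onset, so the whole cluster goes right; preceding coda = ∅.
σ4/σ5 boundary: just /b/ — single C goes to the following onset.
σ5/σ6 boundary: /ltl/ — longest licit onset from the right is /tl/, leaving /l/ as coda.
Putting it together: dluf.sma.tlu.tla.bal.tlew.
Syllable 5 is /bal/: onset /b/, nucleus /a/, coda /l/.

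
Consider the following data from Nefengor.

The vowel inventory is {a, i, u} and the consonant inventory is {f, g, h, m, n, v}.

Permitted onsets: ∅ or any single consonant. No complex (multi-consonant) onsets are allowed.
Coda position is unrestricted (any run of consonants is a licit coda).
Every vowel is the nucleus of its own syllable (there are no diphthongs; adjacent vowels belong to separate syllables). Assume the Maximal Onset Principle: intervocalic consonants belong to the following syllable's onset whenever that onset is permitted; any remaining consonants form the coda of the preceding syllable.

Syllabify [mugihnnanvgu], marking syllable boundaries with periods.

mu.gihn.nanv.gu

Vowels present: u, i, a, u; each is a nucleus, giving 4 syllables.
/u…i/ gap (V1→V2): /g/ is a single consonant, so it becomes the next onset.
/i…a/ gap (V2→V3): /hnn/ splits as /hn/ + /n/ (/n/ is the longest suffix that is a licit onset).
/a…u/ gap (V3→V4): /nvg/ — longest licit onset from the right is /g/, leaving /nv/ as coda.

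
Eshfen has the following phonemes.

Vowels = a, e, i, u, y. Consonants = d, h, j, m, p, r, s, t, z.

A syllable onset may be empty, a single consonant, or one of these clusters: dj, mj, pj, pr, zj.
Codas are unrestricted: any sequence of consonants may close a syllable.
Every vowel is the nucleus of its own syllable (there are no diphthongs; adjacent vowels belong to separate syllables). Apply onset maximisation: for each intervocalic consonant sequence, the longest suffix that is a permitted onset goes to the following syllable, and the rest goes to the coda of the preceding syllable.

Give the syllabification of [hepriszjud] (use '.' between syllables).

Vowels present: e, i, u; each is a nucleus, giving 3 syllables.
σ1/σ2 boundary: cluster /pr/ — /pr/ is itself a permitted onset, so the whole cluster goes right; preceding coda = ∅.
σ2/σ3 boundary: /szj/ splits as /s/ + /zj/ (/zj/ is the longest suffix that is a licit onset).

he.pris.zjud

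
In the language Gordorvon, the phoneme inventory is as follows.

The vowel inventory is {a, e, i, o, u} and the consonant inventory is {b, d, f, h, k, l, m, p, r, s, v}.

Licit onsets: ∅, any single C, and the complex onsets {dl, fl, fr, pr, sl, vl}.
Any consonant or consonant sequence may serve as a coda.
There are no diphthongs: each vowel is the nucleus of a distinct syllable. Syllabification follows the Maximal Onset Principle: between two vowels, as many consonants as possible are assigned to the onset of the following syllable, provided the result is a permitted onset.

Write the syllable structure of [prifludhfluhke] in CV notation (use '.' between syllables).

Vowels present: i, u, u, e; each is a nucleus, giving 4 syllables.
V1 /i/ – V2 /u/: cluster /fl/ — /fl/ is itself a permitted onset, so the whole cluster goes right; preceding coda = ∅.
V2 /u/ – V3 /u/: /dhfl/ splits as /dh/ + /fl/ (/fl/ is the longest suffix that is a licit onset).
V3 /u/ – V4 /e/: /hk/ — longest licit onset from the right is /k/, leaving /h/ as coda.
Putting it together: pri.fludh.fluh.ke.
Mapping each syllable to C/V: /pri/ → CCV, /fludh/ → CCVCC, /fluh/ → CCVC, /ke/ → CV.

CCV.CCVCC.CCVC.CV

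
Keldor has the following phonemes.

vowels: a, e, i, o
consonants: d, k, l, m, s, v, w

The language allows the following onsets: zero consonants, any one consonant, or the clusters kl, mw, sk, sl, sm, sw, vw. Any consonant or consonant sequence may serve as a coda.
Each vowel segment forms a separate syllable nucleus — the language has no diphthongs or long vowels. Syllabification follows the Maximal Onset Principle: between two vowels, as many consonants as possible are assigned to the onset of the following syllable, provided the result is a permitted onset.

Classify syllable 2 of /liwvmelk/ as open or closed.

Nuclei (vowels): i, e → 2 syllables.
/i…e/ gap (V1→V2): /wvm/; trying suffixes from longest down, /m/ is the first permitted one, so coda /wv/ | onset /m/.
So the parse is liwv.melk.
Syllable 2 is /melk/ with coda /lk/, so it is closed.

closed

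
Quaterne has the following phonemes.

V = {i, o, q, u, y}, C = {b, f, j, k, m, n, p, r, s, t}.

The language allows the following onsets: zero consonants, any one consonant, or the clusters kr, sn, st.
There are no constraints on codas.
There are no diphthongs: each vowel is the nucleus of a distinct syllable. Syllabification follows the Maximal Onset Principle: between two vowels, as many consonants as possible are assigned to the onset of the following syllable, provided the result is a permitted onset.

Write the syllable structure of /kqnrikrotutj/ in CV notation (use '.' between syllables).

CVC.CV.CCV.CVCC

The vowels are q, i, o, u — 4 nuclei, so 4 syllables.
V1 /q/ – V2 /i/: /nr/; trying suffixes from longest down, /r/ is the first permitted one, so coda /n/ | onset /r/.
V2 /i/ – V3 /o/: /kr/ is a licit onset in full, so it all attaches to the next syllable.
V3 /o/ – V4 /u/: /t/ → onset of the next syllable (single consonants are always licit onsets).
Putting it together: kqn.ri.kro.tutj.
Mapping each syllable to C/V: /kqn/ → CVC, /ri/ → CV, /kro/ → CCV, /tutj/ → CVCC.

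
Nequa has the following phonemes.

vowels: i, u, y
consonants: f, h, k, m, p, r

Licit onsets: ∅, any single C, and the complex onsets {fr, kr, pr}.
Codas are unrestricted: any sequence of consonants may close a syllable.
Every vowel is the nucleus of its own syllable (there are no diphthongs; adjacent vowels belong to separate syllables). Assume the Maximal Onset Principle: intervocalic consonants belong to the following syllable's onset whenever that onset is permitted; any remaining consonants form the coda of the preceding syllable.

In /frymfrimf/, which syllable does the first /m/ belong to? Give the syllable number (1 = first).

1

The vowels are y, i — 2 nuclei, so 2 syllables.
/y…i/ gap (V1→V2): /mfr/ — longest licit onset from the right is /fr/, leaving /m/ as coda.
Putting it together: frym.frimf.
The first /m/ is in the coda of syllable 1 (/frym/).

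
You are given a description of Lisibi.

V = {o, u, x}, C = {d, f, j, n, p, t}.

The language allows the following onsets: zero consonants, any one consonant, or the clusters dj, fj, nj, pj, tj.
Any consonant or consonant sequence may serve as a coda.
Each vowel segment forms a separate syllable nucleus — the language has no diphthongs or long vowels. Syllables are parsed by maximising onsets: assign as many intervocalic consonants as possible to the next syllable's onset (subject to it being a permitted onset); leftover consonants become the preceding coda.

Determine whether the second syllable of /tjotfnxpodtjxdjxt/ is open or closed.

Nuclei (vowels): o, x, o, x, x → 5 syllables.
V1 /o/ – V2 /x/: cluster /tfn/ — the longest permitted-onset suffix is /n/; onset = /n/, preceding coda = /tf/.
V2 /x/ – V3 /o/: just /p/ — single C goes to the following onset.
V3 /o/ – V4 /x/: cluster /dtj/ — the longest permitted-onset suffix is /tj/; onset = /tj/, preceding coda = /d/.
V4 /x/ – V5 /x/: cluster /dj/ — /dj/ is itself a permitted onset, so the whole cluster goes right; preceding coda = ∅.
Result: tjotf.nx.pod.tjx.djxt.
Syllable 2 is /nx/; it ends in its nucleus with no coda, so it is open.

open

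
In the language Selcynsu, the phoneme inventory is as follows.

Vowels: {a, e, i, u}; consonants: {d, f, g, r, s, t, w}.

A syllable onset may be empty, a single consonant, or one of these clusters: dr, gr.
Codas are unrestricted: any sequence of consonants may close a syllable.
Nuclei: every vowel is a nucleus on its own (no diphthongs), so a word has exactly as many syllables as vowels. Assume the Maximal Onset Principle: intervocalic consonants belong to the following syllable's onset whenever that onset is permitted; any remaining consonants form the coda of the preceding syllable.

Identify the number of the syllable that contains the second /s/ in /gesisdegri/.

2

Nuclei (vowels): e, i, e, i → 4 syllables.
/e…i/ gap (V1→V2): /s/ is a single consonant, so it becomes the next onset.
/i…e/ gap (V2→V3): /sd/ splits as /s/ + /d/ (/d/ is the longest suffix that is a licit onset).
/e…i/ gap (V3→V4): /gr/ is a licit onset in full, so it all attaches to the next syllable.
Result: ge.sis.de.gri.
The second /s/ is in the coda of syllable 2 (/sis/).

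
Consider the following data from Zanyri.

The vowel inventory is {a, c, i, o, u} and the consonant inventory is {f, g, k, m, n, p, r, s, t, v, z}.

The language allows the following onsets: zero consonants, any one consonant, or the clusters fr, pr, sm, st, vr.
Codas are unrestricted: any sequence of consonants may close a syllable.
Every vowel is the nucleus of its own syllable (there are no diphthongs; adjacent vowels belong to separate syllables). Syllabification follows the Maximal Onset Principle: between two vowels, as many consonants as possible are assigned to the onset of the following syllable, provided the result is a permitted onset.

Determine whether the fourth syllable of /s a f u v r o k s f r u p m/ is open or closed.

Vowels present: a, u, o, u; each is a nucleus, giving 4 syllables.
Between /a/ (V1) and /u/ (V2): /f/ is a single consonant, so it becomes the next onset.
Between /u/ (V2) and /o/ (V3): cluster /vr/ — /vr/ is itself a permitted onset, so the whole cluster goes right; preceding coda = ∅.
Between /o/ (V3) and /u/ (V4): /ksfr/ splits as /ks/ + /fr/ (/fr/ is the longest suffix that is a licit onset).
Putting it together: sa.fu.vroks.frupm.
Syllable 4 is /frupm/ with coda /pm/, so it is closed.

closed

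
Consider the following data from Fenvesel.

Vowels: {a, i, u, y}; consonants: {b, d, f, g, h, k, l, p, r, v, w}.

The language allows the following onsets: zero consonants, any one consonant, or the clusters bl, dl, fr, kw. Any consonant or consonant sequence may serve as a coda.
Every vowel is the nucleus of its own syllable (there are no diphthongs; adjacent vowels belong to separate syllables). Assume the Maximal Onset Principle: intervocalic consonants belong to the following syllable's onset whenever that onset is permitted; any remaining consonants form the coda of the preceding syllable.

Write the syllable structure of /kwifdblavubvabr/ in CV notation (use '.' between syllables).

Vowels present: i, a, u, a; each is a nucleus, giving 4 syllables.
/i…a/ gap (V1→V2): /fdbl/ — longest licit onset from the right is /bl/, leaving /fd/ as coda.
/a…u/ gap (V2→V3): just /v/ — single C goes to the following onset.
/u…a/ gap (V3→V4): /bv/ — longest licit onset from the right is /v/, leaving /b/ as coda.
Putting it together: kwifd.bla.vub.vabr.
Mapping each syllable to C/V: /kwifd/ → CCVCC, /bla/ → CCV, /vub/ → CVC, /vabr/ → CVCC.

CCVCC.CCV.CVC.CVCC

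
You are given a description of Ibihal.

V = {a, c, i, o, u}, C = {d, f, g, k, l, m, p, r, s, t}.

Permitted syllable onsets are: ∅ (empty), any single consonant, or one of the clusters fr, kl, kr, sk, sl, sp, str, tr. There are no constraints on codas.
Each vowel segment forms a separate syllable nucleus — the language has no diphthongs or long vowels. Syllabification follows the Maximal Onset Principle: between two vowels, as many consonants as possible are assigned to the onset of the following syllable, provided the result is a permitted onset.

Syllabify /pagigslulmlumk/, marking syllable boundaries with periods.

pa.gig.slulm.lumk

Vowels present: a, i, u, u; each is a nucleus, giving 4 syllables.
/a…i/ gap (V1→V2): /g/ is a single consonant, so it becomes the next onset.
/i…u/ gap (V2→V3): /gsl/ splits as /g/ + /sl/ (/sl/ is the longest suffix that is a licit onset).
/u…u/ gap (V3→V4): /lml/ splits as /lm/ + /l/ (/l/ is the longest suffix that is a licit onset).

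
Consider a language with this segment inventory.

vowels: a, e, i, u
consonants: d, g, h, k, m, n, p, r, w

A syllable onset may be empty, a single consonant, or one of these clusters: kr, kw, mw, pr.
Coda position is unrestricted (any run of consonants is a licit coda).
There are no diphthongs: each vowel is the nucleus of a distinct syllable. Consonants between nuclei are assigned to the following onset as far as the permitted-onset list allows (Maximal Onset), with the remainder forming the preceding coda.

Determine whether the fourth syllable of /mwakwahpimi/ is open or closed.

Nuclei (vowels): a, a, i, i → 4 syllables.
Between /a/ (V1) and /a/ (V2): /kw/ — entire cluster is a permitted onset → onset /kw/, coda ∅.
Between /a/ (V2) and /i/ (V3): cluster /hp/ — the longest permitted-onset suffix is /p/; onset = /p/, preceding coda = /h/.
Between /i/ (V3) and /i/ (V4): /m/ is a single consonant, so it becomes the next onset.
So the parse is mwa.kwah.pi.mi.
Syllable 4 is /mi/; it ends in its nucleus with no coda, so it is open.

open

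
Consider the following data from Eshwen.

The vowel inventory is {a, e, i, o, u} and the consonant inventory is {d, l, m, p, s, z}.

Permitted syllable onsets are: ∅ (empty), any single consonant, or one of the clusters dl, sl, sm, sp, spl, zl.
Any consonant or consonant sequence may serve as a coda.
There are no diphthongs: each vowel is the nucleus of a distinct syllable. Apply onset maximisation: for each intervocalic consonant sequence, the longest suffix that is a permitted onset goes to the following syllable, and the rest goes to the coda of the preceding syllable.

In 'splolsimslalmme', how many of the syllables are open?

1

Nuclei (vowels): o, i, a, e → 4 syllables.
V1 /o/ – V2 /i/: cluster /ls/ — the longest permitted-onset suffix is /s/; onset = /s/, preceding coda = /l/.
V2 /i/ – V3 /a/: /msl/; trying suffixes from longest down, /sl/ is the first permitted one, so coda /m/ | onset /sl/.
V3 /a/ – V4 /e/: cluster /lmm/ — the longest permitted-onset suffix is /m/; onset = /m/, preceding coda = /lm/.
Result: splol.sim.slalm.me.
Classifying each syllable: /splol/ (closed), /sim/ (closed), /slalm/ (closed), /me/ (open).
Open syllables: 1.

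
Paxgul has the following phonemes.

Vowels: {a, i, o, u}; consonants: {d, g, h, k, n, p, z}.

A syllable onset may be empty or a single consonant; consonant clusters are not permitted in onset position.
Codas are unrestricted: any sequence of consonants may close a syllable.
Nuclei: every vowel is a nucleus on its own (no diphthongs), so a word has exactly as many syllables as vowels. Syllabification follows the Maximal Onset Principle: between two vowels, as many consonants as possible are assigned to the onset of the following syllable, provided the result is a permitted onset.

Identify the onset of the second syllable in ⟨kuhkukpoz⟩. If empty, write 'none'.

k

The vowels are u, u, o — 3 nuclei, so 3 syllables.
σ1/σ2 boundary: /hk/; trying suffixes from longest down, /k/ is the first permitted one, so coda /h/ | onset /k/.
σ2/σ3 boundary: /kp/ — longest licit onset from the right is /p/, leaving /k/ as coda.
Syllabification: kuh.kuk.poz.
Syllable 2 is /kuk/: onset /k/, nucleus /u/, coda /k/.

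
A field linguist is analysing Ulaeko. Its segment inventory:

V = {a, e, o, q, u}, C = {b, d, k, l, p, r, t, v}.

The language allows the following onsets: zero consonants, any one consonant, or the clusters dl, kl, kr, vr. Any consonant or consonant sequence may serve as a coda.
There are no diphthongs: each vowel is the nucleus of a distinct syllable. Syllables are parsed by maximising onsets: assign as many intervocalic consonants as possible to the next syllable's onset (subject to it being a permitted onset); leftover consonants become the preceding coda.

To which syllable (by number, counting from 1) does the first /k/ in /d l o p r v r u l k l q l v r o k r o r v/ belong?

Nuclei (vowels): o, u, q, o, o → 5 syllables.
V1 /o/ – V2 /u/: /prvr/ — longest licit onset from the right is /vr/, leaving /pr/ as coda.
V2 /u/ – V3 /q/: /lkl/ splits as /l/ + /kl/ (/kl/ is the longest suffix that is a licit onset).
V3 /q/ – V4 /o/: /lvr/ — longest licit onset from the right is /vr/, leaving /l/ as coda.
V4 /o/ – V5 /o/: /kr/ is a licit onset in full, so it all attaches to the next syllable.
Putting it together: dlopr.vrul.klql.vro.krorv.
The first /k/ is in the onset of syllable 3 (/klql/).

3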